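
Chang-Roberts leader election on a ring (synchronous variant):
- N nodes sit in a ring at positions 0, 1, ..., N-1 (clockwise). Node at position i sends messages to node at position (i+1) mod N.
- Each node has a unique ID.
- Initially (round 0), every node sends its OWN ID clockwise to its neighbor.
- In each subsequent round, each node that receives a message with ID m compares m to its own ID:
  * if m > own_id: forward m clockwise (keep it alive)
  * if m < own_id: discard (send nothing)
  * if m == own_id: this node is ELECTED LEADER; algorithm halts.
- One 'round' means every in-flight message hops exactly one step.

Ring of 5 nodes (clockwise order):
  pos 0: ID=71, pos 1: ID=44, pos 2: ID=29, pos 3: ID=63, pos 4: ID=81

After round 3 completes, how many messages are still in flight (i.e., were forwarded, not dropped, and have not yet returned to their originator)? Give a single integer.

Answer: 2

Derivation:
Round 1: pos1(id44) recv 71: fwd; pos2(id29) recv 44: fwd; pos3(id63) recv 29: drop; pos4(id81) recv 63: drop; pos0(id71) recv 81: fwd
Round 2: pos2(id29) recv 71: fwd; pos3(id63) recv 44: drop; pos1(id44) recv 81: fwd
Round 3: pos3(id63) recv 71: fwd; pos2(id29) recv 81: fwd
After round 3: 2 messages still in flight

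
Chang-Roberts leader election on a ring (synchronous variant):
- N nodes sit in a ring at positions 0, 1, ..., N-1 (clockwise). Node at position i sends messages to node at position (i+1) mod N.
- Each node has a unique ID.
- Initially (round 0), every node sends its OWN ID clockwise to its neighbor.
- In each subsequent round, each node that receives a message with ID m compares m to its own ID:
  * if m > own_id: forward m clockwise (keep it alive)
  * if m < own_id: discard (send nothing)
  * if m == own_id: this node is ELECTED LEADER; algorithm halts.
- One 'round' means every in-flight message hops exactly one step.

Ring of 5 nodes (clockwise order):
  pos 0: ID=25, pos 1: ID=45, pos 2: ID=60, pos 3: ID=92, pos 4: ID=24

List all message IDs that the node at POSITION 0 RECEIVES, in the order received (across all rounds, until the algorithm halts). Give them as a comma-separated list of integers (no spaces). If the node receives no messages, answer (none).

Answer: 24,92

Derivation:
Round 1: pos1(id45) recv 25: drop; pos2(id60) recv 45: drop; pos3(id92) recv 60: drop; pos4(id24) recv 92: fwd; pos0(id25) recv 24: drop
Round 2: pos0(id25) recv 92: fwd
Round 3: pos1(id45) recv 92: fwd
Round 4: pos2(id60) recv 92: fwd
Round 5: pos3(id92) recv 92: ELECTED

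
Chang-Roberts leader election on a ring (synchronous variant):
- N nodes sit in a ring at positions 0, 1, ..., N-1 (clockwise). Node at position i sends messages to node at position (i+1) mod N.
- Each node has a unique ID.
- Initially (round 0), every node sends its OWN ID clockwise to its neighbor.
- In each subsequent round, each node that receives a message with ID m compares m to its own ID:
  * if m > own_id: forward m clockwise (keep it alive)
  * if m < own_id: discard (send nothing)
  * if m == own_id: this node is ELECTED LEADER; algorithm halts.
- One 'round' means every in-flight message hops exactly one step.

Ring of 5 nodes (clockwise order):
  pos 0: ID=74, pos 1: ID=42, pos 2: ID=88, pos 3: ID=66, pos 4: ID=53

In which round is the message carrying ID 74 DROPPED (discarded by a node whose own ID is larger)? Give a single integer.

Round 1: pos1(id42) recv 74: fwd; pos2(id88) recv 42: drop; pos3(id66) recv 88: fwd; pos4(id53) recv 66: fwd; pos0(id74) recv 53: drop
Round 2: pos2(id88) recv 74: drop; pos4(id53) recv 88: fwd; pos0(id74) recv 66: drop
Round 3: pos0(id74) recv 88: fwd
Round 4: pos1(id42) recv 88: fwd
Round 5: pos2(id88) recv 88: ELECTED
Message ID 74 originates at pos 0; dropped at pos 2 in round 2

Answer: 2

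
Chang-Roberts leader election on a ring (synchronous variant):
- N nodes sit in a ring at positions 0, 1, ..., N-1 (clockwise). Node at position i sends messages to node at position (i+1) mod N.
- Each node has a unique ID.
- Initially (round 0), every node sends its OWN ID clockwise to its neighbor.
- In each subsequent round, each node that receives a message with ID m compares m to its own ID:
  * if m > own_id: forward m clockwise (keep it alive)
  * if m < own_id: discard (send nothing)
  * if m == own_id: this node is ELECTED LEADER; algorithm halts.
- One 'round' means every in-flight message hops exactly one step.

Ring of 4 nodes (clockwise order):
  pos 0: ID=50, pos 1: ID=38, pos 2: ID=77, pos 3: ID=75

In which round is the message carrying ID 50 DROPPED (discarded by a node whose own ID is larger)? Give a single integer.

Round 1: pos1(id38) recv 50: fwd; pos2(id77) recv 38: drop; pos3(id75) recv 77: fwd; pos0(id50) recv 75: fwd
Round 2: pos2(id77) recv 50: drop; pos0(id50) recv 77: fwd; pos1(id38) recv 75: fwd
Round 3: pos1(id38) recv 77: fwd; pos2(id77) recv 75: drop
Round 4: pos2(id77) recv 77: ELECTED
Message ID 50 originates at pos 0; dropped at pos 2 in round 2

Answer: 2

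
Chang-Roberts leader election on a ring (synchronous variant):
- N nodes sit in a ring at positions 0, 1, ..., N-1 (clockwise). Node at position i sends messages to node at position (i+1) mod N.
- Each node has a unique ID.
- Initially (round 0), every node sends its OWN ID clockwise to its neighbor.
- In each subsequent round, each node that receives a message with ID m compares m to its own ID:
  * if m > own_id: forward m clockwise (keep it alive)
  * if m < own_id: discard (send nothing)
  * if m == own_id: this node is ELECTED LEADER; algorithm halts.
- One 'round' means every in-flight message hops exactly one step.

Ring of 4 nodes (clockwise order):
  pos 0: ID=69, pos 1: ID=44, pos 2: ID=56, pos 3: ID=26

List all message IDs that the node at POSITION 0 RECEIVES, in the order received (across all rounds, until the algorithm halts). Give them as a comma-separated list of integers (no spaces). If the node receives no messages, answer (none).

Round 1: pos1(id44) recv 69: fwd; pos2(id56) recv 44: drop; pos3(id26) recv 56: fwd; pos0(id69) recv 26: drop
Round 2: pos2(id56) recv 69: fwd; pos0(id69) recv 56: drop
Round 3: pos3(id26) recv 69: fwd
Round 4: pos0(id69) recv 69: ELECTED

Answer: 26,56,69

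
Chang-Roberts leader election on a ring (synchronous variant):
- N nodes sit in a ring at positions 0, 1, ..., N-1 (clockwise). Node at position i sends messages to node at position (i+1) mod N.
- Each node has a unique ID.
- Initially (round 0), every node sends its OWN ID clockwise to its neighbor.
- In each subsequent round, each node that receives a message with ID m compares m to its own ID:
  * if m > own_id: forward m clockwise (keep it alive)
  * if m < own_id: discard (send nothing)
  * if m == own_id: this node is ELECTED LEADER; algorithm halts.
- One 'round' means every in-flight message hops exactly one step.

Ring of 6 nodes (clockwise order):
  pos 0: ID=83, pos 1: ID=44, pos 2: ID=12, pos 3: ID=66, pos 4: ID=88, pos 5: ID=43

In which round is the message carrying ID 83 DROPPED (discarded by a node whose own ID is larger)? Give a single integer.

Answer: 4

Derivation:
Round 1: pos1(id44) recv 83: fwd; pos2(id12) recv 44: fwd; pos3(id66) recv 12: drop; pos4(id88) recv 66: drop; pos5(id43) recv 88: fwd; pos0(id83) recv 43: drop
Round 2: pos2(id12) recv 83: fwd; pos3(id66) recv 44: drop; pos0(id83) recv 88: fwd
Round 3: pos3(id66) recv 83: fwd; pos1(id44) recv 88: fwd
Round 4: pos4(id88) recv 83: drop; pos2(id12) recv 88: fwd
Round 5: pos3(id66) recv 88: fwd
Round 6: pos4(id88) recv 88: ELECTED
Message ID 83 originates at pos 0; dropped at pos 4 in round 4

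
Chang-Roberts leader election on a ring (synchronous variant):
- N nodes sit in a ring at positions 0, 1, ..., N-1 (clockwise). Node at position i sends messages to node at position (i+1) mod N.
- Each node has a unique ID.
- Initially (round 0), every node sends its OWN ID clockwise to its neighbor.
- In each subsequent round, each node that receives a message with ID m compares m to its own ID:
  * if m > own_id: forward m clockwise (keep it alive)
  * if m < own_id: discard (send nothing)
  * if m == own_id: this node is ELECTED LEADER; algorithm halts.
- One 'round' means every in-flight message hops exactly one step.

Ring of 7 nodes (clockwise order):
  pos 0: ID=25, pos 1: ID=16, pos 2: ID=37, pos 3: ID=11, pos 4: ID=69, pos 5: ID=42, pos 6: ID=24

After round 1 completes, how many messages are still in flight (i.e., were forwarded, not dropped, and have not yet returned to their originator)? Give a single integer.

Answer: 4

Derivation:
Round 1: pos1(id16) recv 25: fwd; pos2(id37) recv 16: drop; pos3(id11) recv 37: fwd; pos4(id69) recv 11: drop; pos5(id42) recv 69: fwd; pos6(id24) recv 42: fwd; pos0(id25) recv 24: drop
After round 1: 4 messages still in flight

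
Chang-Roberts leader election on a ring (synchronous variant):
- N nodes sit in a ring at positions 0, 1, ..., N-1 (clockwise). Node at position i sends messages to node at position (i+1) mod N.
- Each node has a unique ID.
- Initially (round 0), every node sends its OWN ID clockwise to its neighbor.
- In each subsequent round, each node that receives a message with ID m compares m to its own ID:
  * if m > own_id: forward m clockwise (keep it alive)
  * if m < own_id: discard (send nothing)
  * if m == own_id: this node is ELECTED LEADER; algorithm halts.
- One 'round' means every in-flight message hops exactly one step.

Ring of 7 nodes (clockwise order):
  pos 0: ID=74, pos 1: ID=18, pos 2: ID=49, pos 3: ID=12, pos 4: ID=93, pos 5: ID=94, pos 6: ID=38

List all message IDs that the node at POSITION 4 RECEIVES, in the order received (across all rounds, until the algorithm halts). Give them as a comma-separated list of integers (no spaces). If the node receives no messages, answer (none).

Answer: 12,49,74,94

Derivation:
Round 1: pos1(id18) recv 74: fwd; pos2(id49) recv 18: drop; pos3(id12) recv 49: fwd; pos4(id93) recv 12: drop; pos5(id94) recv 93: drop; pos6(id38) recv 94: fwd; pos0(id74) recv 38: drop
Round 2: pos2(id49) recv 74: fwd; pos4(id93) recv 49: drop; pos0(id74) recv 94: fwd
Round 3: pos3(id12) recv 74: fwd; pos1(id18) recv 94: fwd
Round 4: pos4(id93) recv 74: drop; pos2(id49) recv 94: fwd
Round 5: pos3(id12) recv 94: fwd
Round 6: pos4(id93) recv 94: fwd
Round 7: pos5(id94) recv 94: ELECTED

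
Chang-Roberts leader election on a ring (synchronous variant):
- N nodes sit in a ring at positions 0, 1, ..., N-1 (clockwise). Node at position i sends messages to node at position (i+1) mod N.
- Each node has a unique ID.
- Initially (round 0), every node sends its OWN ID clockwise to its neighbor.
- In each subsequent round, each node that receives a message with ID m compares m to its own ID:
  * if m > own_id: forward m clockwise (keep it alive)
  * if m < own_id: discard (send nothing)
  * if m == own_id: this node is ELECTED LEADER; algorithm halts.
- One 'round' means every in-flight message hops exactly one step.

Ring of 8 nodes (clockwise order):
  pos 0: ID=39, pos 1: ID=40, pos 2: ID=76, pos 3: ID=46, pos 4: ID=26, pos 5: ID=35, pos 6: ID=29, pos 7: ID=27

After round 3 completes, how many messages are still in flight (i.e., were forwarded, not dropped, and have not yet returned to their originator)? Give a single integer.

Round 1: pos1(id40) recv 39: drop; pos2(id76) recv 40: drop; pos3(id46) recv 76: fwd; pos4(id26) recv 46: fwd; pos5(id35) recv 26: drop; pos6(id29) recv 35: fwd; pos7(id27) recv 29: fwd; pos0(id39) recv 27: drop
Round 2: pos4(id26) recv 76: fwd; pos5(id35) recv 46: fwd; pos7(id27) recv 35: fwd; pos0(id39) recv 29: drop
Round 3: pos5(id35) recv 76: fwd; pos6(id29) recv 46: fwd; pos0(id39) recv 35: drop
After round 3: 2 messages still in flight

Answer: 2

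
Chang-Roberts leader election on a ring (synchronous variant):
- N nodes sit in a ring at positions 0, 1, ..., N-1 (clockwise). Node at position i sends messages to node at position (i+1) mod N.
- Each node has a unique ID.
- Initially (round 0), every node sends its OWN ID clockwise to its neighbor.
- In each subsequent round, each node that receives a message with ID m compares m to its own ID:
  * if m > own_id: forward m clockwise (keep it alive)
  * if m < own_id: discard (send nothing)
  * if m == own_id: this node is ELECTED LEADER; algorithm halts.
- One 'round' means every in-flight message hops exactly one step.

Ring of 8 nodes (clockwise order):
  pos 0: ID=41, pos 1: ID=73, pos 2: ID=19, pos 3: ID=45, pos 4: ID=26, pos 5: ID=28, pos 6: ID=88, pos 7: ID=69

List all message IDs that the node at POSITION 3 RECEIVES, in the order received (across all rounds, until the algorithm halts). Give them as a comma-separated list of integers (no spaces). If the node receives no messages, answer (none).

Answer: 19,73,88

Derivation:
Round 1: pos1(id73) recv 41: drop; pos2(id19) recv 73: fwd; pos3(id45) recv 19: drop; pos4(id26) recv 45: fwd; pos5(id28) recv 26: drop; pos6(id88) recv 28: drop; pos7(id69) recv 88: fwd; pos0(id41) recv 69: fwd
Round 2: pos3(id45) recv 73: fwd; pos5(id28) recv 45: fwd; pos0(id41) recv 88: fwd; pos1(id73) recv 69: drop
Round 3: pos4(id26) recv 73: fwd; pos6(id88) recv 45: drop; pos1(id73) recv 88: fwd
Round 4: pos5(id28) recv 73: fwd; pos2(id19) recv 88: fwd
Round 5: pos6(id88) recv 73: drop; pos3(id45) recv 88: fwd
Round 6: pos4(id26) recv 88: fwd
Round 7: pos5(id28) recv 88: fwd
Round 8: pos6(id88) recv 88: ELECTED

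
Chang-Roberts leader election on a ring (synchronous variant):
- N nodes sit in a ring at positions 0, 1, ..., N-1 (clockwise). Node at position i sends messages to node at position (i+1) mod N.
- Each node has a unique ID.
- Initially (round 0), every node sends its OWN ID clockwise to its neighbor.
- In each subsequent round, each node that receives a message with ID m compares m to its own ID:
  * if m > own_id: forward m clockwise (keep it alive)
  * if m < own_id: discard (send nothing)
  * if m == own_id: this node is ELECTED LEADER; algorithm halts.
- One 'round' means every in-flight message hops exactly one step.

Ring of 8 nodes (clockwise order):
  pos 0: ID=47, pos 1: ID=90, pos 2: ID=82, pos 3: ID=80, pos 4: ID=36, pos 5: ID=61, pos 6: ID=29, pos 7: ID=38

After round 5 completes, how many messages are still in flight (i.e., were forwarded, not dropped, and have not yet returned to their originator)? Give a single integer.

Answer: 3

Derivation:
Round 1: pos1(id90) recv 47: drop; pos2(id82) recv 90: fwd; pos3(id80) recv 82: fwd; pos4(id36) recv 80: fwd; pos5(id61) recv 36: drop; pos6(id29) recv 61: fwd; pos7(id38) recv 29: drop; pos0(id47) recv 38: drop
Round 2: pos3(id80) recv 90: fwd; pos4(id36) recv 82: fwd; pos5(id61) recv 80: fwd; pos7(id38) recv 61: fwd
Round 3: pos4(id36) recv 90: fwd; pos5(id61) recv 82: fwd; pos6(id29) recv 80: fwd; pos0(id47) recv 61: fwd
Round 4: pos5(id61) recv 90: fwd; pos6(id29) recv 82: fwd; pos7(id38) recv 80: fwd; pos1(id90) recv 61: drop
Round 5: pos6(id29) recv 90: fwd; pos7(id38) recv 82: fwd; pos0(id47) recv 80: fwd
After round 5: 3 messages still in flight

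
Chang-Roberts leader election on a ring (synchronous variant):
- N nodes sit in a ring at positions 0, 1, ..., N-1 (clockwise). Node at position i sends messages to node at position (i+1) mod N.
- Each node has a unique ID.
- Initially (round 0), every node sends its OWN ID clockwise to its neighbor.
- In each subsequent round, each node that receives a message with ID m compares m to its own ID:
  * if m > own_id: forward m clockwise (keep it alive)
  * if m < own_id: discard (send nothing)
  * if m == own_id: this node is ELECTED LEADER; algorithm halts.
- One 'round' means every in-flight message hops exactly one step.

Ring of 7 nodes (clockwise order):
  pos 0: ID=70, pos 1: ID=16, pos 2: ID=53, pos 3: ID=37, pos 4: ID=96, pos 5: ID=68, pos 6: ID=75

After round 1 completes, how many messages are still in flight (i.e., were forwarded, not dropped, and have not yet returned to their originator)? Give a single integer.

Answer: 4

Derivation:
Round 1: pos1(id16) recv 70: fwd; pos2(id53) recv 16: drop; pos3(id37) recv 53: fwd; pos4(id96) recv 37: drop; pos5(id68) recv 96: fwd; pos6(id75) recv 68: drop; pos0(id70) recv 75: fwd
After round 1: 4 messages still in flight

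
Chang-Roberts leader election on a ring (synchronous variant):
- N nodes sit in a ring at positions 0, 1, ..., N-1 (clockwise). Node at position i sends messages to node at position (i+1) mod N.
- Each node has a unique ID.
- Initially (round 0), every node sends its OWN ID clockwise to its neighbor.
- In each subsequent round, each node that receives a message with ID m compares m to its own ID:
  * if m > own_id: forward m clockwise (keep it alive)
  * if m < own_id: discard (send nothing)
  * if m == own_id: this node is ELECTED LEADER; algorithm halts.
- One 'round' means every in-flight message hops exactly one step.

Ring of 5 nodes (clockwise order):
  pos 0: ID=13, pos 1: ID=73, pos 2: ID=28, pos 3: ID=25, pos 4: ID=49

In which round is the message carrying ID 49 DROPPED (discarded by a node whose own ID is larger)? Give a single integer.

Round 1: pos1(id73) recv 13: drop; pos2(id28) recv 73: fwd; pos3(id25) recv 28: fwd; pos4(id49) recv 25: drop; pos0(id13) recv 49: fwd
Round 2: pos3(id25) recv 73: fwd; pos4(id49) recv 28: drop; pos1(id73) recv 49: drop
Round 3: pos4(id49) recv 73: fwd
Round 4: pos0(id13) recv 73: fwd
Round 5: pos1(id73) recv 73: ELECTED
Message ID 49 originates at pos 4; dropped at pos 1 in round 2

Answer: 2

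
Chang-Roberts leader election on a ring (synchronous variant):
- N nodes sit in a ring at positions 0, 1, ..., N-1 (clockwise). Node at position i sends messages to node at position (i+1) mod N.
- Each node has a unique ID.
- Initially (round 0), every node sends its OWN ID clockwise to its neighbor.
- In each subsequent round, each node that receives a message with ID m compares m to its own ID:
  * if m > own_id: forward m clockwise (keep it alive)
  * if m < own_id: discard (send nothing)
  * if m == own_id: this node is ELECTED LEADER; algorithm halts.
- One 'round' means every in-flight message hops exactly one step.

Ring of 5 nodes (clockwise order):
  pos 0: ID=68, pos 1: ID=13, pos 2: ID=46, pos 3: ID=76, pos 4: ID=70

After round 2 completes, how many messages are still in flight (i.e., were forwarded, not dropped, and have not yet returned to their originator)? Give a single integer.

Round 1: pos1(id13) recv 68: fwd; pos2(id46) recv 13: drop; pos3(id76) recv 46: drop; pos4(id70) recv 76: fwd; pos0(id68) recv 70: fwd
Round 2: pos2(id46) recv 68: fwd; pos0(id68) recv 76: fwd; pos1(id13) recv 70: fwd
After round 2: 3 messages still in flight

Answer: 3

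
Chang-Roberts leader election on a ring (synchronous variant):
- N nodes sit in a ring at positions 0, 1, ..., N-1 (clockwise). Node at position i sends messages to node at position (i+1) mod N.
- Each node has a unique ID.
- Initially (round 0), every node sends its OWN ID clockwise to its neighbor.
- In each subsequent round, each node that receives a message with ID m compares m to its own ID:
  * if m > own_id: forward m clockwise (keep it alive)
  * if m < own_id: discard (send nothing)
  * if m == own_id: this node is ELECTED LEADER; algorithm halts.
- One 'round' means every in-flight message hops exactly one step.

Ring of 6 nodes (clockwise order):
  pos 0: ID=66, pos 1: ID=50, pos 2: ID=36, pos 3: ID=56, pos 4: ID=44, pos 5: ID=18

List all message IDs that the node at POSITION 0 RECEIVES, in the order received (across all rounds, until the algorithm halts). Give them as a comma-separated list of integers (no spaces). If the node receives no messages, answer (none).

Answer: 18,44,56,66

Derivation:
Round 1: pos1(id50) recv 66: fwd; pos2(id36) recv 50: fwd; pos3(id56) recv 36: drop; pos4(id44) recv 56: fwd; pos5(id18) recv 44: fwd; pos0(id66) recv 18: drop
Round 2: pos2(id36) recv 66: fwd; pos3(id56) recv 50: drop; pos5(id18) recv 56: fwd; pos0(id66) recv 44: drop
Round 3: pos3(id56) recv 66: fwd; pos0(id66) recv 56: drop
Round 4: pos4(id44) recv 66: fwd
Round 5: pos5(id18) recv 66: fwd
Round 6: pos0(id66) recv 66: ELECTED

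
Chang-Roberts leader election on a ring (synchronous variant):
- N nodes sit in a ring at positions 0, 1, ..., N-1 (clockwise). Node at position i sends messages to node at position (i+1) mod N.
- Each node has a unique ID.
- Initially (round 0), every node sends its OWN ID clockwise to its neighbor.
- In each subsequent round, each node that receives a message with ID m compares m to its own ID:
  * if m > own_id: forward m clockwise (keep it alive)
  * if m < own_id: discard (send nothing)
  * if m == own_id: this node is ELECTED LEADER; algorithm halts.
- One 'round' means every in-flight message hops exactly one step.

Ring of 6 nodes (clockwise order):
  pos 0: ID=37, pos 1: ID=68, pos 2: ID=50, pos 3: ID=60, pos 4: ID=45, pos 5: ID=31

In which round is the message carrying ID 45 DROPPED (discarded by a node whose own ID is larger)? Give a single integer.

Round 1: pos1(id68) recv 37: drop; pos2(id50) recv 68: fwd; pos3(id60) recv 50: drop; pos4(id45) recv 60: fwd; pos5(id31) recv 45: fwd; pos0(id37) recv 31: drop
Round 2: pos3(id60) recv 68: fwd; pos5(id31) recv 60: fwd; pos0(id37) recv 45: fwd
Round 3: pos4(id45) recv 68: fwd; pos0(id37) recv 60: fwd; pos1(id68) recv 45: drop
Round 4: pos5(id31) recv 68: fwd; pos1(id68) recv 60: drop
Round 5: pos0(id37) recv 68: fwd
Round 6: pos1(id68) recv 68: ELECTED
Message ID 45 originates at pos 4; dropped at pos 1 in round 3

Answer: 3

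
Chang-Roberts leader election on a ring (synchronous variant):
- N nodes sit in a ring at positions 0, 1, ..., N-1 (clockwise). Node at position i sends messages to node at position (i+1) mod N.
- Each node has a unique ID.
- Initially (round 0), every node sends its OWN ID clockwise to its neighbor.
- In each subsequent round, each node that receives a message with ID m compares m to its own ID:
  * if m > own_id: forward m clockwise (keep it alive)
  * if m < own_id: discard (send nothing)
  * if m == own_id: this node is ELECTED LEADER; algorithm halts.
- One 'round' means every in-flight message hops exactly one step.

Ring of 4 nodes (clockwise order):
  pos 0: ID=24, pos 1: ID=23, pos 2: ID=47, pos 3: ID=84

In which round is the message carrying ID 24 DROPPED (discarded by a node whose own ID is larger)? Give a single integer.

Answer: 2

Derivation:
Round 1: pos1(id23) recv 24: fwd; pos2(id47) recv 23: drop; pos3(id84) recv 47: drop; pos0(id24) recv 84: fwd
Round 2: pos2(id47) recv 24: drop; pos1(id23) recv 84: fwd
Round 3: pos2(id47) recv 84: fwd
Round 4: pos3(id84) recv 84: ELECTED
Message ID 24 originates at pos 0; dropped at pos 2 in round 2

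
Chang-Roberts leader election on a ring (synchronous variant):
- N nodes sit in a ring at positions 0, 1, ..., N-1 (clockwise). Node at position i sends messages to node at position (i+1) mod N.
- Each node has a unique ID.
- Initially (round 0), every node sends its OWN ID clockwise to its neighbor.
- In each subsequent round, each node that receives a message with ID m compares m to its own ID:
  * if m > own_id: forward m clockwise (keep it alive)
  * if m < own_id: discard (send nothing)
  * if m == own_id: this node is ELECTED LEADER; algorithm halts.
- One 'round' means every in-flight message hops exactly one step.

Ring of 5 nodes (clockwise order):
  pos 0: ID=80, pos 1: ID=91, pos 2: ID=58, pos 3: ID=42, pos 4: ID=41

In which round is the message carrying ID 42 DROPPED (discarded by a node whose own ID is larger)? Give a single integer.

Answer: 2

Derivation:
Round 1: pos1(id91) recv 80: drop; pos2(id58) recv 91: fwd; pos3(id42) recv 58: fwd; pos4(id41) recv 42: fwd; pos0(id80) recv 41: drop
Round 2: pos3(id42) recv 91: fwd; pos4(id41) recv 58: fwd; pos0(id80) recv 42: drop
Round 3: pos4(id41) recv 91: fwd; pos0(id80) recv 58: drop
Round 4: pos0(id80) recv 91: fwd
Round 5: pos1(id91) recv 91: ELECTED
Message ID 42 originates at pos 3; dropped at pos 0 in round 2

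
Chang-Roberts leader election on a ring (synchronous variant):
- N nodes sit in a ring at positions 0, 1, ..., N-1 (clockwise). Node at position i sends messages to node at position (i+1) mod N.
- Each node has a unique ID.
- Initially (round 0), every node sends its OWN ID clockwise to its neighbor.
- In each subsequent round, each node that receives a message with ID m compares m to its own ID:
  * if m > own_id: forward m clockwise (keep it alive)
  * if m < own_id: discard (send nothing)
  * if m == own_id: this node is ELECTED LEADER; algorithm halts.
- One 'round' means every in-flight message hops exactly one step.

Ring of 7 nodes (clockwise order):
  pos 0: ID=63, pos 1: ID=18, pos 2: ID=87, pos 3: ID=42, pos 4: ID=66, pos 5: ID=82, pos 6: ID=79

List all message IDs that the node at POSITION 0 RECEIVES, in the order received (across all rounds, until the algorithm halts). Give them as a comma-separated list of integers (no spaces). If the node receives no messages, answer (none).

Round 1: pos1(id18) recv 63: fwd; pos2(id87) recv 18: drop; pos3(id42) recv 87: fwd; pos4(id66) recv 42: drop; pos5(id82) recv 66: drop; pos6(id79) recv 82: fwd; pos0(id63) recv 79: fwd
Round 2: pos2(id87) recv 63: drop; pos4(id66) recv 87: fwd; pos0(id63) recv 82: fwd; pos1(id18) recv 79: fwd
Round 3: pos5(id82) recv 87: fwd; pos1(id18) recv 82: fwd; pos2(id87) recv 79: drop
Round 4: pos6(id79) recv 87: fwd; pos2(id87) recv 82: drop
Round 5: pos0(id63) recv 87: fwd
Round 6: pos1(id18) recv 87: fwd
Round 7: pos2(id87) recv 87: ELECTED

Answer: 79,82,87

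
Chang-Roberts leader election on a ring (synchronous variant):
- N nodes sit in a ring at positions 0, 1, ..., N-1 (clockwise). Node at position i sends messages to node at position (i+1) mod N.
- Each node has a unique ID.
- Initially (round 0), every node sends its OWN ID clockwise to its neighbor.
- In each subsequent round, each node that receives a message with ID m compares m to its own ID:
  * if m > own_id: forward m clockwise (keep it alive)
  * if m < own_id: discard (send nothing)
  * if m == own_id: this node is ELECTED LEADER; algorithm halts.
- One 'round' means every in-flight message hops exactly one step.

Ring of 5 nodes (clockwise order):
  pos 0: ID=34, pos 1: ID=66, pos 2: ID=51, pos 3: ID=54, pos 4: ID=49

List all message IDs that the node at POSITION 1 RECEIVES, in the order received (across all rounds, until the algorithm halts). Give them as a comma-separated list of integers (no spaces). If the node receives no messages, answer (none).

Round 1: pos1(id66) recv 34: drop; pos2(id51) recv 66: fwd; pos3(id54) recv 51: drop; pos4(id49) recv 54: fwd; pos0(id34) recv 49: fwd
Round 2: pos3(id54) recv 66: fwd; pos0(id34) recv 54: fwd; pos1(id66) recv 49: drop
Round 3: pos4(id49) recv 66: fwd; pos1(id66) recv 54: drop
Round 4: pos0(id34) recv 66: fwd
Round 5: pos1(id66) recv 66: ELECTED

Answer: 34,49,54,66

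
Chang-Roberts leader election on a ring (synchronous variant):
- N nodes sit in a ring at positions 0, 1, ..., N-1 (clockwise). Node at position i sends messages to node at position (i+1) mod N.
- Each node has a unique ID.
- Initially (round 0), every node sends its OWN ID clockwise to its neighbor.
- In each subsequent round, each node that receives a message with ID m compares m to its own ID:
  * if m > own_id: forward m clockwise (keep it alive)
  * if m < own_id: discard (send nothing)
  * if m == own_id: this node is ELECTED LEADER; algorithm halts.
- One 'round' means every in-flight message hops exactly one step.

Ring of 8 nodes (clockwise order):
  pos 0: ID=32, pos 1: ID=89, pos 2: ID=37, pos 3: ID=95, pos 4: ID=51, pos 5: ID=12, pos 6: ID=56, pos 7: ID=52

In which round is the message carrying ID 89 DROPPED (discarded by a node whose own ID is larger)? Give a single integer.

Answer: 2

Derivation:
Round 1: pos1(id89) recv 32: drop; pos2(id37) recv 89: fwd; pos3(id95) recv 37: drop; pos4(id51) recv 95: fwd; pos5(id12) recv 51: fwd; pos6(id56) recv 12: drop; pos7(id52) recv 56: fwd; pos0(id32) recv 52: fwd
Round 2: pos3(id95) recv 89: drop; pos5(id12) recv 95: fwd; pos6(id56) recv 51: drop; pos0(id32) recv 56: fwd; pos1(id89) recv 52: drop
Round 3: pos6(id56) recv 95: fwd; pos1(id89) recv 56: drop
Round 4: pos7(id52) recv 95: fwd
Round 5: pos0(id32) recv 95: fwd
Round 6: pos1(id89) recv 95: fwd
Round 7: pos2(id37) recv 95: fwd
Round 8: pos3(id95) recv 95: ELECTED
Message ID 89 originates at pos 1; dropped at pos 3 in round 2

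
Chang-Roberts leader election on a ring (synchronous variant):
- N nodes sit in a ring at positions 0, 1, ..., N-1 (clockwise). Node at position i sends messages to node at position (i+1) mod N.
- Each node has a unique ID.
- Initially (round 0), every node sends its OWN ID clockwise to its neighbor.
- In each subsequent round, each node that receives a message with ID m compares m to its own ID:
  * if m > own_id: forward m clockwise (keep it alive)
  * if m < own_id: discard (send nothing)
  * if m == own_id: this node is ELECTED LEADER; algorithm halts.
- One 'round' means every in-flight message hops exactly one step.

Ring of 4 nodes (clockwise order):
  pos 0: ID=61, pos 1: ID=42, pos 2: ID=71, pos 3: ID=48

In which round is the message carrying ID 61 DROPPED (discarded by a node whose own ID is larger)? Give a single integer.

Answer: 2

Derivation:
Round 1: pos1(id42) recv 61: fwd; pos2(id71) recv 42: drop; pos3(id48) recv 71: fwd; pos0(id61) recv 48: drop
Round 2: pos2(id71) recv 61: drop; pos0(id61) recv 71: fwd
Round 3: pos1(id42) recv 71: fwd
Round 4: pos2(id71) recv 71: ELECTED
Message ID 61 originates at pos 0; dropped at pos 2 in round 2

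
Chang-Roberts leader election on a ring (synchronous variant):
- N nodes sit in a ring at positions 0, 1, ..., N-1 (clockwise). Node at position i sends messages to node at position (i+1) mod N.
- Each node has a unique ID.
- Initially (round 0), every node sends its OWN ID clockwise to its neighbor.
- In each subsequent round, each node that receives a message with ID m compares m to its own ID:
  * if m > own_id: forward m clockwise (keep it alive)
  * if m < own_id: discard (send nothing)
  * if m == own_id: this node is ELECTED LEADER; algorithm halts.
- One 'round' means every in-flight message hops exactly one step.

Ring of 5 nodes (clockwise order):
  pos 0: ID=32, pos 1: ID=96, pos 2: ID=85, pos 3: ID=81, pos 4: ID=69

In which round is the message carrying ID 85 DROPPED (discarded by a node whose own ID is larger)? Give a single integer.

Round 1: pos1(id96) recv 32: drop; pos2(id85) recv 96: fwd; pos3(id81) recv 85: fwd; pos4(id69) recv 81: fwd; pos0(id32) recv 69: fwd
Round 2: pos3(id81) recv 96: fwd; pos4(id69) recv 85: fwd; pos0(id32) recv 81: fwd; pos1(id96) recv 69: drop
Round 3: pos4(id69) recv 96: fwd; pos0(id32) recv 85: fwd; pos1(id96) recv 81: drop
Round 4: pos0(id32) recv 96: fwd; pos1(id96) recv 85: drop
Round 5: pos1(id96) recv 96: ELECTED
Message ID 85 originates at pos 2; dropped at pos 1 in round 4

Answer: 4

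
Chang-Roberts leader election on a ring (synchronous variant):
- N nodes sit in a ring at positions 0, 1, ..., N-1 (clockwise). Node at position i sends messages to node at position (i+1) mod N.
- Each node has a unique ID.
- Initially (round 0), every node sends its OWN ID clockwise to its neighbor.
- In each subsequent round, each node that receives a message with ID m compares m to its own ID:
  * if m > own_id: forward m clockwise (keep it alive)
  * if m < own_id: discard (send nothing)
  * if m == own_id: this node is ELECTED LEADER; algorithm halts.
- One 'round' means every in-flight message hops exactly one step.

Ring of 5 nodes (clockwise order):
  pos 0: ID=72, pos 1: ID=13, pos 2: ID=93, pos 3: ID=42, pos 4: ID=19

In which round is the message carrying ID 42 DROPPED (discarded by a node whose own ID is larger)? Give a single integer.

Round 1: pos1(id13) recv 72: fwd; pos2(id93) recv 13: drop; pos3(id42) recv 93: fwd; pos4(id19) recv 42: fwd; pos0(id72) recv 19: drop
Round 2: pos2(id93) recv 72: drop; pos4(id19) recv 93: fwd; pos0(id72) recv 42: drop
Round 3: pos0(id72) recv 93: fwd
Round 4: pos1(id13) recv 93: fwd
Round 5: pos2(id93) recv 93: ELECTED
Message ID 42 originates at pos 3; dropped at pos 0 in round 2

Answer: 2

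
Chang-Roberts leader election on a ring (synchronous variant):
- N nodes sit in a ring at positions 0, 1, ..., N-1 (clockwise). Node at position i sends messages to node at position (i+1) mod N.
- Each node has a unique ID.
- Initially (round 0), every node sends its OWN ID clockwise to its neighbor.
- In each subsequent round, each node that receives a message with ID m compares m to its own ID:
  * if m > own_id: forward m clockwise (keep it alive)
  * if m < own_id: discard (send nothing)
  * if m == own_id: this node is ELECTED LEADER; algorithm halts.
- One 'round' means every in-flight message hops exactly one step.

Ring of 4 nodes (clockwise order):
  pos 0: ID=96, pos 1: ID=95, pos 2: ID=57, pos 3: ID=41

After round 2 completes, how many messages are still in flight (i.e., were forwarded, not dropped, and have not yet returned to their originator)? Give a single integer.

Round 1: pos1(id95) recv 96: fwd; pos2(id57) recv 95: fwd; pos3(id41) recv 57: fwd; pos0(id96) recv 41: drop
Round 2: pos2(id57) recv 96: fwd; pos3(id41) recv 95: fwd; pos0(id96) recv 57: drop
After round 2: 2 messages still in flight

Answer: 2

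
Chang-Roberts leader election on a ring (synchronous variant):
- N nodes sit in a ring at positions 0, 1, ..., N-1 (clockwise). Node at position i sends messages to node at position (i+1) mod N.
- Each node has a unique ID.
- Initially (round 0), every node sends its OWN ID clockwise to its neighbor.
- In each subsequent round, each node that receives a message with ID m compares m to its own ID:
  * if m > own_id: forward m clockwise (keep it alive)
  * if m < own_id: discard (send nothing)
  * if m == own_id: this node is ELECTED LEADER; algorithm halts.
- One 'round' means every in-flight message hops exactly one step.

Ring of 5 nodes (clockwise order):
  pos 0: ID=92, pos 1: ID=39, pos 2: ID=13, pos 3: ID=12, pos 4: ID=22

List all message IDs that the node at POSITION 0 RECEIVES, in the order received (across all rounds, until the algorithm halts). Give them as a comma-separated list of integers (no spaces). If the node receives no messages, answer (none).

Round 1: pos1(id39) recv 92: fwd; pos2(id13) recv 39: fwd; pos3(id12) recv 13: fwd; pos4(id22) recv 12: drop; pos0(id92) recv 22: drop
Round 2: pos2(id13) recv 92: fwd; pos3(id12) recv 39: fwd; pos4(id22) recv 13: drop
Round 3: pos3(id12) recv 92: fwd; pos4(id22) recv 39: fwd
Round 4: pos4(id22) recv 92: fwd; pos0(id92) recv 39: drop
Round 5: pos0(id92) recv 92: ELECTED

Answer: 22,39,92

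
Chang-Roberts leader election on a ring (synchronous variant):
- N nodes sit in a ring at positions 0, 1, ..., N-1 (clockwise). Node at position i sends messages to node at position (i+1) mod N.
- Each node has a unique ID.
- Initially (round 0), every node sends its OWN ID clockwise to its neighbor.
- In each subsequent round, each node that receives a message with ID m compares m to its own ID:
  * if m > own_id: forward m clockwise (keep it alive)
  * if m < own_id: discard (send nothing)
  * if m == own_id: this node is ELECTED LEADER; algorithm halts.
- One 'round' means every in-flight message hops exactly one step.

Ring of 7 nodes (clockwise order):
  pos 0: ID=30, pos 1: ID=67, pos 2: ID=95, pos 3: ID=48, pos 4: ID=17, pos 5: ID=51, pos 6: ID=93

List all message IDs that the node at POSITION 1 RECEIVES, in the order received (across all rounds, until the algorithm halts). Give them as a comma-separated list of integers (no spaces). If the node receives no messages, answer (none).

Round 1: pos1(id67) recv 30: drop; pos2(id95) recv 67: drop; pos3(id48) recv 95: fwd; pos4(id17) recv 48: fwd; pos5(id51) recv 17: drop; pos6(id93) recv 51: drop; pos0(id30) recv 93: fwd
Round 2: pos4(id17) recv 95: fwd; pos5(id51) recv 48: drop; pos1(id67) recv 93: fwd
Round 3: pos5(id51) recv 95: fwd; pos2(id95) recv 93: drop
Round 4: pos6(id93) recv 95: fwd
Round 5: pos0(id30) recv 95: fwd
Round 6: pos1(id67) recv 95: fwd
Round 7: pos2(id95) recv 95: ELECTED

Answer: 30,93,95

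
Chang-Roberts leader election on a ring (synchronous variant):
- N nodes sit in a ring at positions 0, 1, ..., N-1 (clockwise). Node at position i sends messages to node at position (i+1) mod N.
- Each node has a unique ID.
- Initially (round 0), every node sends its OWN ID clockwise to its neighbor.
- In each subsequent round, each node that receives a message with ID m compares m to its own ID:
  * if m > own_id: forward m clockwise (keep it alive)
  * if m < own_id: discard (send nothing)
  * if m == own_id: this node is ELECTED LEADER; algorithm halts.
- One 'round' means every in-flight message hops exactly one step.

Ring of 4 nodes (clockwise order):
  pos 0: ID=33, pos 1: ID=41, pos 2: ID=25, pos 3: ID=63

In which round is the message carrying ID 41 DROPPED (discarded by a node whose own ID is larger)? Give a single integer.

Round 1: pos1(id41) recv 33: drop; pos2(id25) recv 41: fwd; pos3(id63) recv 25: drop; pos0(id33) recv 63: fwd
Round 2: pos3(id63) recv 41: drop; pos1(id41) recv 63: fwd
Round 3: pos2(id25) recv 63: fwd
Round 4: pos3(id63) recv 63: ELECTED
Message ID 41 originates at pos 1; dropped at pos 3 in round 2

Answer: 2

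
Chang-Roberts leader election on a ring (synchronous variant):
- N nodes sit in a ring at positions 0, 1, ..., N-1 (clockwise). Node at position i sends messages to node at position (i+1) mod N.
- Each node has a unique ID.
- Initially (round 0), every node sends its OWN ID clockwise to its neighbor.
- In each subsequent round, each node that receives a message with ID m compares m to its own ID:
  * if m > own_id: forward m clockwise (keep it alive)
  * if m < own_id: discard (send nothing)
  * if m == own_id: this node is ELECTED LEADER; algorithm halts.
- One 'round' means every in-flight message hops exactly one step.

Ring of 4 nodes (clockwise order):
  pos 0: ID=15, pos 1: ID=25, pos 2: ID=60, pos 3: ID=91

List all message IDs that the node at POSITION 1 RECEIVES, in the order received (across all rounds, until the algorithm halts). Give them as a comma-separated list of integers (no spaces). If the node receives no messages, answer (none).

Round 1: pos1(id25) recv 15: drop; pos2(id60) recv 25: drop; pos3(id91) recv 60: drop; pos0(id15) recv 91: fwd
Round 2: pos1(id25) recv 91: fwd
Round 3: pos2(id60) recv 91: fwd
Round 4: pos3(id91) recv 91: ELECTED

Answer: 15,91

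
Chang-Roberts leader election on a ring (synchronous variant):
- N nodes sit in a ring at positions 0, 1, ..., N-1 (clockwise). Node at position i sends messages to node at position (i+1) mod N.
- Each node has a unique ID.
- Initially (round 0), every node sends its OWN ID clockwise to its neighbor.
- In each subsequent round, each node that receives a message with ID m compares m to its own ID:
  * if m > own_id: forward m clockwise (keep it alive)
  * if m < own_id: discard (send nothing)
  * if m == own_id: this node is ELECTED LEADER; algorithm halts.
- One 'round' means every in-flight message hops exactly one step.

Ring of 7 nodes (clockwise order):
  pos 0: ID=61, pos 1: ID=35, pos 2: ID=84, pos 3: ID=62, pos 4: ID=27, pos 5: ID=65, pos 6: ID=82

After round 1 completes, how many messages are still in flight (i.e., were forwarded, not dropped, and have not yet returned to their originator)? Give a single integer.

Answer: 4

Derivation:
Round 1: pos1(id35) recv 61: fwd; pos2(id84) recv 35: drop; pos3(id62) recv 84: fwd; pos4(id27) recv 62: fwd; pos5(id65) recv 27: drop; pos6(id82) recv 65: drop; pos0(id61) recv 82: fwd
After round 1: 4 messages still in flight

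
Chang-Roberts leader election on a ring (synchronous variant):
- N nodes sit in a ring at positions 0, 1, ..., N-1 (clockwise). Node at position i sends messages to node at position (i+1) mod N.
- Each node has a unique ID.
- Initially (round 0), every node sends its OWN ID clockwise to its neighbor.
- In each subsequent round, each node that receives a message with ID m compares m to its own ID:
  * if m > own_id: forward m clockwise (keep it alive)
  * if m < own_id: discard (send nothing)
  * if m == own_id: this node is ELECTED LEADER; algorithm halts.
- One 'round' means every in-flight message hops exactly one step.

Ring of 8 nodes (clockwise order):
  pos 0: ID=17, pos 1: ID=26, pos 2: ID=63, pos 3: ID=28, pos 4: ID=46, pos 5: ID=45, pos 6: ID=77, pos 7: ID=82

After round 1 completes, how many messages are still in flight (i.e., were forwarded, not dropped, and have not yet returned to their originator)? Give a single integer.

Answer: 3

Derivation:
Round 1: pos1(id26) recv 17: drop; pos2(id63) recv 26: drop; pos3(id28) recv 63: fwd; pos4(id46) recv 28: drop; pos5(id45) recv 46: fwd; pos6(id77) recv 45: drop; pos7(id82) recv 77: drop; pos0(id17) recv 82: fwd
After round 1: 3 messages still in flight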